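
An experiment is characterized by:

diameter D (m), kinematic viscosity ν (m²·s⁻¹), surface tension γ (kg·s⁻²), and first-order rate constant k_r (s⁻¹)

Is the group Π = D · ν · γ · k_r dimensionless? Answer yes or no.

no

Sum the exponent of each base dimension across the product:
  M: [D]_M + [ν]_M + [γ]_M + [k_r]_M = (0) + (0) + (1) + (0) = 1
  L: [D]_L + [ν]_L + [γ]_L + [k_r]_L = (1) + (2) + (0) + (0) = 3
  T: [D]_T + [ν]_T + [γ]_T + [k_r]_T = (0) + (-1) + (-2) + (-1) = -4
Net dimensions [M L³ T⁻⁴] ≠ [1] — not dimensionless.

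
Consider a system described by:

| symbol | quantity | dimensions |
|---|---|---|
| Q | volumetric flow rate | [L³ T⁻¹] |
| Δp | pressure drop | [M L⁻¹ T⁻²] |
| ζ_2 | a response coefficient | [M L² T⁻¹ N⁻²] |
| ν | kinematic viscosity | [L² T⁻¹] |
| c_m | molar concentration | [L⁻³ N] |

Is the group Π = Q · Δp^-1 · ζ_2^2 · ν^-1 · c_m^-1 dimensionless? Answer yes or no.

no

Sum the exponent of each base dimension across the product:
  M: [Q]_M − [Δp]_M + 2·[ζ_2]_M − [ν]_M − [c_m]_M = (0) − (1) + 2·(1) − (0) − (0) = 1
  L: [Q]_L − [Δp]_L + 2·[ζ_2]_L − [ν]_L − [c_m]_L = (3) − (-1) + 2·(2) − (2) − (-3) = 9
  T: [Q]_T − [Δp]_T + 2·[ζ_2]_T − [ν]_T − [c_m]_T = (-1) − (-2) + 2·(-1) − (-1) − (0) = 0
  N: [Q]_N − [Δp]_N + 2·[ζ_2]_N − [ν]_N − [c_m]_N = (0) − (0) + 2·(-2) − (0) − (1) = -5
Net dimensions [M L⁹ N⁻⁵] ≠ [1] — not dimensionless.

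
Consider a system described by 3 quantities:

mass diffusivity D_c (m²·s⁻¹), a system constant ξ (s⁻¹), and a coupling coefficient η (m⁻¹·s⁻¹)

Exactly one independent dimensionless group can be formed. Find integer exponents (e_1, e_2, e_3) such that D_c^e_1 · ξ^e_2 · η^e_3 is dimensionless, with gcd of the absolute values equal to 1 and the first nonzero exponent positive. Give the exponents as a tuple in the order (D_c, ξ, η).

(1, -3, 2)

L: e_1·(2) + e_2·(0) + e_3·(-1) = 0
T: e_1·(-1) + e_2·(-1) + e_3·(-1) = 0
Solving this homogeneous linear system for the smallest-integer solution (first nonzero entry positive) gives (1, -3, 2).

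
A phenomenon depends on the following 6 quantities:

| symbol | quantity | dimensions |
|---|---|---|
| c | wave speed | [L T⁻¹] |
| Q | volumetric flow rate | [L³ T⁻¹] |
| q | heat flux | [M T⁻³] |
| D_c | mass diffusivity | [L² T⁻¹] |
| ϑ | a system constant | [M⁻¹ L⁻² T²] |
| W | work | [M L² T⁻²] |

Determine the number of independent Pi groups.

There are 6 variables and 3 base dimensions (M, L, T).
The dimension matrix has rank 3.
Independent dimensionless groups: 6 − 3 = 3.

3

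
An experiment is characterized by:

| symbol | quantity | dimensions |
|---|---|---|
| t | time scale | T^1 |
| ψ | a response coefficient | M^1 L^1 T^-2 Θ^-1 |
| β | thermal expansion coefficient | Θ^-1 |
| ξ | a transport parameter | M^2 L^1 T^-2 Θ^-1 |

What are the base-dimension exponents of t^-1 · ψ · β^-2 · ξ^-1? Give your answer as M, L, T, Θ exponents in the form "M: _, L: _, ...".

M: -1, L: 0, T: -1, Θ: 2

Collect each base-dimension exponent across the product:
  M: −(0) + (1) − 2·(0) − (2) = -1
  L: −(0) + (1) − 2·(0) − (1) = 0
  T: −(1) + (-2) − 2·(0) − (-2) = -1
  Θ: −(0) + (-1) − 2·(-1) − (-1) = 2
So the dimensions are [M⁻¹ T⁻¹ Θ²].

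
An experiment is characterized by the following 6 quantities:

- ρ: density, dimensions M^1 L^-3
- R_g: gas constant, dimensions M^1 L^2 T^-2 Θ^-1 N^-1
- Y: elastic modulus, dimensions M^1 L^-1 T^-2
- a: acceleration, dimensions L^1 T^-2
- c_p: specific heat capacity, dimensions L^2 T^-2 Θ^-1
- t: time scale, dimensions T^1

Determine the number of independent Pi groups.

1

There are 6 variables and 5 base dimensions (M, L, T, Θ, N).
The dimension matrix has rank 5.
Independent dimensionless groups: 6 − 5 = 1.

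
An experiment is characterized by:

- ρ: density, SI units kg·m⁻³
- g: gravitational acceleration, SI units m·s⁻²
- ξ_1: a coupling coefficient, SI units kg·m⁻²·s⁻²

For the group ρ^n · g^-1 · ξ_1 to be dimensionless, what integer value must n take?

-1

Balance the M exponent: (1)·n from ρ, plus −(0) + (1) = 1 from the rest, must sum to zero.
n + 1 = 0, so n = -1.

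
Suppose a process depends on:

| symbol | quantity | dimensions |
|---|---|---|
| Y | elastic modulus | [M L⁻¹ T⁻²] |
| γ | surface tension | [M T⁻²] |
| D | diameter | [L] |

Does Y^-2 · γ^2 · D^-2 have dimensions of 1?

yes

Sum the exponent of each base dimension across the product:
  M: −2·[Y]_M + 2·[γ]_M − 2·[D]_M = −2·(1) + 2·(1) − 2·(0) = 0
  L: −2·[Y]_L + 2·[γ]_L − 2·[D]_L = −2·(-1) + 2·(0) − 2·(1) = 0
  T: −2·[Y]_T + 2·[γ]_T − 2·[D]_T = −2·(-2) + 2·(-2) − 2·(0) = 0
  N: −2·[Y]_N + 2·[γ]_N − 2·[D]_N = −2·(0) + 2·(0) − 2·(0) = 0
All base exponents vanish — dimensionless.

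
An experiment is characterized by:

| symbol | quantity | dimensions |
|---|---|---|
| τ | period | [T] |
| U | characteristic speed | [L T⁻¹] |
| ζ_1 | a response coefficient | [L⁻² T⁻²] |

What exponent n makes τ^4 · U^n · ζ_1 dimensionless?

Balance the L exponent: (1)·n from U, plus 4·(0) + (-2) = -2 from the rest, must sum to zero.
n − 2 = 0, so n = 2.

2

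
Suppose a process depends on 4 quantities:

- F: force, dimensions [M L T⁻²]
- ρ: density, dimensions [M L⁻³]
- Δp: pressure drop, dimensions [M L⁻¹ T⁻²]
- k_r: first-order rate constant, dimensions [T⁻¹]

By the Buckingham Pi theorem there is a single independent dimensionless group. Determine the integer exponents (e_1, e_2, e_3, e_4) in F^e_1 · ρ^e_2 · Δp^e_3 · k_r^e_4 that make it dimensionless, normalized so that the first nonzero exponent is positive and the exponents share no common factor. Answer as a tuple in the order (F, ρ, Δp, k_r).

M: e_1·(1) + e_2·(1) + e_3·(1) + e_4·(0) = 0
L: e_1·(1) + e_2·(-3) + e_3·(-1) + e_4·(0) = 0
T: e_1·(-2) + e_2·(0) + e_3·(-2) + e_4·(-1) = 0
Solving this homogeneous linear system for the smallest-integer solution (first nonzero entry positive) gives (1, 1, -2, 2).

(1, 1, -2, 2)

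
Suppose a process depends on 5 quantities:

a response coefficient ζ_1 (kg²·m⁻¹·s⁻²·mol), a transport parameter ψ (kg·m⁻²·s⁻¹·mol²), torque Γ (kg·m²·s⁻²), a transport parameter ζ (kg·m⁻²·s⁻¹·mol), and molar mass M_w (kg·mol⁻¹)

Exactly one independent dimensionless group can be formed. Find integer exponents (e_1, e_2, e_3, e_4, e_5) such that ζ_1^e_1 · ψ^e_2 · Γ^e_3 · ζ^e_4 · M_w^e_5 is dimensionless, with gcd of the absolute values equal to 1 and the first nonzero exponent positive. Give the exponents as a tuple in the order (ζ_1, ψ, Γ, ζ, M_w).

(2, -1, -1, -1, -1)

M: e_1·(2) + e_2·(1) + e_3·(1) + e_4·(1) + e_5·(1) = 0
L: e_1·(-1) + e_2·(-2) + e_3·(2) + e_4·(-2) + e_5·(0) = 0
T: e_1·(-2) + e_2·(-1) + e_3·(-2) + e_4·(-1) + e_5·(0) = 0
N: e_1·(1) + e_2·(2) + e_3·(0) + e_4·(1) + e_5·(-1) = 0
Solving this homogeneous linear system for the smallest-integer solution (first nonzero entry positive) gives (2, -1, -1, -1, -1).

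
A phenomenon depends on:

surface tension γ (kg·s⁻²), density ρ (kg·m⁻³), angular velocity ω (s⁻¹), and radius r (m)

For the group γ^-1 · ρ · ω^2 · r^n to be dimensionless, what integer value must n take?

Balance the L exponent: (1)·n from r, plus −(0) + (-3) + 2·(0) = -3 from the rest, must sum to zero.
n − 3 = 0, so n = 3.

3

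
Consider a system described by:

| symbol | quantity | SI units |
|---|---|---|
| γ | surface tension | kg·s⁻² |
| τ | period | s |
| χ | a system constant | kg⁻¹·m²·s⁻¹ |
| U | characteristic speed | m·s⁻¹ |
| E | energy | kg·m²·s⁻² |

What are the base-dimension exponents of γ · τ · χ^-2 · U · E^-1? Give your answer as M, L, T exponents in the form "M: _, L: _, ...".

Collect each base-dimension exponent across the product:
  M: (1) + (0) − 2·(-1) + (0) − (1) = 2
  L: (0) + (0) − 2·(2) + (1) − (2) = -5
  T: (-2) + (1) − 2·(-1) + (-1) − (-2) = 2
So the dimensions are [M² L⁻⁵ T²].

M: 2, L: -5, T: 2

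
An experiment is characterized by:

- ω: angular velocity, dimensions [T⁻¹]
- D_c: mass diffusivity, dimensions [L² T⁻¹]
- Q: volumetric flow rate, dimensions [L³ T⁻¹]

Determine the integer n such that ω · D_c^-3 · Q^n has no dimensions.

Balance the L exponent: (3)·n from Q, plus (0) − 3·(2) = -6 from the rest, must sum to zero.
3n − 6 = 0, so n = 2.

2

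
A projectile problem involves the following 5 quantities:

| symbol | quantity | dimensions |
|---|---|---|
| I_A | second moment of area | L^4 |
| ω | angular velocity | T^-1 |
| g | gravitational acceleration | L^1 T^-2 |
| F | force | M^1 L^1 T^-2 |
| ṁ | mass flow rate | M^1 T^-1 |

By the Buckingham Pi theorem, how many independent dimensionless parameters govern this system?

2

There are 5 variables and 3 base dimensions (M, L, T).
The dimension matrix has rank 3.
Independent dimensionless groups: 5 − 3 = 2.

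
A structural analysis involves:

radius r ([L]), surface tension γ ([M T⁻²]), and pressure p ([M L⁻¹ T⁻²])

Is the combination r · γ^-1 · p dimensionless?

Sum the exponent of each base dimension across the product:
  M: [r]_M − [γ]_M + [p]_M = (0) − (1) + (1) = 0
  L: [r]_L − [γ]_L + [p]_L = (1) − (0) + (-1) = 0
  T: [r]_T − [γ]_T + [p]_T = (0) − (-2) + (-2) = 0
All base exponents vanish — dimensionless.

yes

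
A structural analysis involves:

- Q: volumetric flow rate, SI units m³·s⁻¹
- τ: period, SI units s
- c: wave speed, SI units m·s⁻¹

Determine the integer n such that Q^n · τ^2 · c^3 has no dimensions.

Balance the L exponent: (3)·n from Q, plus 2·(0) + 3·(1) = 3 from the rest, must sum to zero.
3n + 3 = 0, so n = -1.

-1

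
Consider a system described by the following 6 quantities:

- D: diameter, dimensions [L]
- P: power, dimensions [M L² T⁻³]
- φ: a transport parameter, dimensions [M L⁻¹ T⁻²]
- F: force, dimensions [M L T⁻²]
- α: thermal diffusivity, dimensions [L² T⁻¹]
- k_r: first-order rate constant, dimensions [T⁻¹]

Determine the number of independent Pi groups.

3

There are 6 variables and 3 base dimensions (M, L, T).
The dimension matrix has rank 3.
Independent dimensionless groups: 6 − 3 = 3.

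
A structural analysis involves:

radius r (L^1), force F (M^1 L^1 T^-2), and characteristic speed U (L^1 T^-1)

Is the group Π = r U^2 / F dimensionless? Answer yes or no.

Sum the exponent of each base dimension across the product:
  M: [r]_M − [F]_M + 2·[U]_M = (0) − (1) + 2·(0) = -1
  L: [r]_L − [F]_L + 2·[U]_L = (1) − (1) + 2·(1) = 2
  T: [r]_T − [F]_T + 2·[U]_T = (0) − (-2) + 2·(-1) = 0
Net dimensions [M⁻¹ L²] ≠ [1] — not dimensionless.

no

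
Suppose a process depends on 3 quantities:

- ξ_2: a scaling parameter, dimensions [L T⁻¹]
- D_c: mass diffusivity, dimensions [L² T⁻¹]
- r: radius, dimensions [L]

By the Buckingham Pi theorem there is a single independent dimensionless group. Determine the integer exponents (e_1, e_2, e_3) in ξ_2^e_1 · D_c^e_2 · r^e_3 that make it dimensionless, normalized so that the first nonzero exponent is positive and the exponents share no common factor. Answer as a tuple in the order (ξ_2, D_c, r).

(1, -1, 1)

L: e_1·(1) + e_2·(2) + e_3·(1) = 0
T: e_1·(-1) + e_2·(-1) + e_3·(0) = 0
Solving this homogeneous linear system for the smallest-integer solution (first nonzero entry positive) gives (1, -1, 1).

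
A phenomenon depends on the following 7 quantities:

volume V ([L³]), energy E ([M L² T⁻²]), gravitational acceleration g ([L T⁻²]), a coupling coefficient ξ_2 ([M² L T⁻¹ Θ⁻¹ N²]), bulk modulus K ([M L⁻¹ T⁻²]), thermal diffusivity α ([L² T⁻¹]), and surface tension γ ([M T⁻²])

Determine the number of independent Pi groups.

There are 7 variables and 5 base dimensions (M, L, T, Θ, N).
The dimension matrix has rank 4 (less than 5: the dimension vectors are linearly dependent).
Independent dimensionless groups: 7 − 4 = 3.

3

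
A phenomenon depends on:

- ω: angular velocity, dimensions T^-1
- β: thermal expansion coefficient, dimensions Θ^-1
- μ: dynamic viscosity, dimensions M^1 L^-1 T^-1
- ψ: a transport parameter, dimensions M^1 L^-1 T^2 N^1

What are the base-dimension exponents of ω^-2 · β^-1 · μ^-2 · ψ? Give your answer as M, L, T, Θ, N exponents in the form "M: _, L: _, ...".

M: -1, L: 1, T: 6, Θ: 1, N: 1

Collect each base-dimension exponent across the product:
  M: −2·(0) − (0) − 2·(1) + (1) = -1
  L: −2·(0) − (0) − 2·(-1) + (-1) = 1
  T: −2·(-1) − (0) − 2·(-1) + (2) = 6
  Θ: −2·(0) − (-1) − 2·(0) + (0) = 1
  N: −2·(0) − (0) − 2·(0) + (1) = 1
So the dimensions are [M⁻¹ L T⁶ Θ N].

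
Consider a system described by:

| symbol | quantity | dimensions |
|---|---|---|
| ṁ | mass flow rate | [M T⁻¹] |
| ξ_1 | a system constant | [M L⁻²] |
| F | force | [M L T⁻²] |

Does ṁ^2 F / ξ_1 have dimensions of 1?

Sum the exponent of each base dimension across the product:
  M: 2·[ṁ]_M − [ξ_1]_M + [F]_M = 2·(1) − (1) + (1) = 2
  L: 2·[ṁ]_L − [ξ_1]_L + [F]_L = 2·(0) − (-2) + (1) = 3
  T: 2·[ṁ]_T − [ξ_1]_T + [F]_T = 2·(-1) − (0) + (-2) = -4
Net dimensions [M² L³ T⁻⁴] ≠ [1] — not dimensionless.

no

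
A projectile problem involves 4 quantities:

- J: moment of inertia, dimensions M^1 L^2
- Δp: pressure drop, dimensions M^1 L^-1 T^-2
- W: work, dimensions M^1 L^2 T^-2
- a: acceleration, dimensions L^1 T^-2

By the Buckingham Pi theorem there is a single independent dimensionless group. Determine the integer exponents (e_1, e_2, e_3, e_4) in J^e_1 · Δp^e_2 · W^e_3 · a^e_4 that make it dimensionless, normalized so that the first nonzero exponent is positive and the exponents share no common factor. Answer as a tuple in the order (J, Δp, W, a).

(3, 1, -4, 3)

M: e_1·(1) + e_2·(1) + e_3·(1) + e_4·(0) = 0
L: e_1·(2) + e_2·(-1) + e_3·(2) + e_4·(1) = 0
T: e_1·(0) + e_2·(-2) + e_3·(-2) + e_4·(-2) = 0
Solving this homogeneous linear system for the smallest-integer solution (first nonzero entry positive) gives (3, 1, -4, 3).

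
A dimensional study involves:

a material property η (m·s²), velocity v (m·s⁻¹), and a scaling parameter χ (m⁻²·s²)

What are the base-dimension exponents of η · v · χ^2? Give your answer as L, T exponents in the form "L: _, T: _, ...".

L: -2, T: 5

Collect each base-dimension exponent across the product:
  L: (1) + (1) + 2·(-2) = -2
  T: (2) + (-1) + 2·(2) = 5
So the dimensions are [L⁻² T⁵].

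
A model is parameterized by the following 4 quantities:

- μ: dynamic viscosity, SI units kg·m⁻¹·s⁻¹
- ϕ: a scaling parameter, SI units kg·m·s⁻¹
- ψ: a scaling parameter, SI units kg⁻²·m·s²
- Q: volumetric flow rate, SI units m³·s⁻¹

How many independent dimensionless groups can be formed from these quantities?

There are 4 variables and 3 base dimensions (M, L, T).
The dimension matrix has rank 3.
Independent dimensionless groups: 4 − 3 = 1.

1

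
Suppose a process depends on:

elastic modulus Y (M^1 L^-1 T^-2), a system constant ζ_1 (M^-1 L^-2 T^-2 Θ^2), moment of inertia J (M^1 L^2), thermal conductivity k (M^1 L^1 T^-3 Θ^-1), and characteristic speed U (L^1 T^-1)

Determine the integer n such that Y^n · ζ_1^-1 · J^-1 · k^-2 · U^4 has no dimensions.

Balance the M exponent: (1)·n from Y, plus −(-1) − (1) − 2·(1) + 4·(0) = -2 from the rest, must sum to zero.
n − 2 = 0, so n = 2.

2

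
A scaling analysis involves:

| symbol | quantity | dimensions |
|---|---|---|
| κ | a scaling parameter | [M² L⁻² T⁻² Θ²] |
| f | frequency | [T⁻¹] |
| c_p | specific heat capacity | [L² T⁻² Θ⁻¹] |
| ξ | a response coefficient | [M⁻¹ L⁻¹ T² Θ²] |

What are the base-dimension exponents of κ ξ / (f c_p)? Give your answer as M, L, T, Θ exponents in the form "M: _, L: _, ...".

M: 1, L: -5, T: 3, Θ: 5

Collect each base-dimension exponent across the product:
  M: (2) − (0) − (0) + (-1) = 1
  L: (-2) − (0) − (2) + (-1) = -5
  T: (-2) − (-1) − (-2) + (2) = 3
  Θ: (2) − (0) − (-1) + (2) = 5
So the dimensions are [M L⁻⁵ T³ Θ⁵].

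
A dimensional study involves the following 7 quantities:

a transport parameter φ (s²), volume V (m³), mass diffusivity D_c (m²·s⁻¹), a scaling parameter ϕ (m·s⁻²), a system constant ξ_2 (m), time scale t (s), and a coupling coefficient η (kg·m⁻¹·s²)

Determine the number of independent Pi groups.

4

There are 7 variables and 3 base dimensions (M, L, T).
The dimension matrix has rank 3.
Independent dimensionless groups: 7 − 3 = 4.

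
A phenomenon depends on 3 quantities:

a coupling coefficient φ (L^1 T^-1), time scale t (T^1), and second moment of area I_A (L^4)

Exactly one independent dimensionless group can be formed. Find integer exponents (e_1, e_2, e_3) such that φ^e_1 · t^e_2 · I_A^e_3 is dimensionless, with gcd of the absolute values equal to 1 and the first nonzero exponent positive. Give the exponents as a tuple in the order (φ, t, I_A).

L: e_1·(1) + e_2·(0) + e_3·(4) = 0
T: e_1·(-1) + e_2·(1) + e_3·(0) = 0
Solving this homogeneous linear system for the smallest-integer solution (first nonzero entry positive) gives (4, 4, -1).

(4, 4, -1)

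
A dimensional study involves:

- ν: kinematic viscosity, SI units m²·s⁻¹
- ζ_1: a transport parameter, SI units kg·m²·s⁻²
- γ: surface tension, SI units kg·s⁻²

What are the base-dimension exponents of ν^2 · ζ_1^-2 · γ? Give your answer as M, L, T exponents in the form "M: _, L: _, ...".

M: -1, L: 0, T: 0

Collect each base-dimension exponent across the product:
  M: 2·(0) − 2·(1) + (1) = -1
  L: 2·(2) − 2·(2) + (0) = 0
  T: 2·(-1) − 2·(-2) + (-2) = 0
So the dimensions are [M⁻¹].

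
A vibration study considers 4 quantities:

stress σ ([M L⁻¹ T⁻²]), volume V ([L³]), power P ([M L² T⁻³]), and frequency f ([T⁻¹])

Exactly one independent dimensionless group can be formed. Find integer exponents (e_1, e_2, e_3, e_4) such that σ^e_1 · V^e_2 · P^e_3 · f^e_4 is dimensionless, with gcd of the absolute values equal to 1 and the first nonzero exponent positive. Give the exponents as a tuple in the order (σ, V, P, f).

(1, 1, -1, 1)

M: e_1·(1) + e_2·(0) + e_3·(1) + e_4·(0) = 0
L: e_1·(-1) + e_2·(3) + e_3·(2) + e_4·(0) = 0
T: e_1·(-2) + e_2·(0) + e_3·(-3) + e_4·(-1) = 0
Solving this homogeneous linear system for the smallest-integer solution (first nonzero entry positive) gives (1, 1, -1, 1).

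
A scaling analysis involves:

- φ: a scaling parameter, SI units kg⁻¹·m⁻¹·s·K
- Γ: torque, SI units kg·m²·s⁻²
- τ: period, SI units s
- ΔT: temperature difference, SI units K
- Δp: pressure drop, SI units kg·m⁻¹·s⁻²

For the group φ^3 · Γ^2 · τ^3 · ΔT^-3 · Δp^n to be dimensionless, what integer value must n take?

1

Balance the M exponent: (1)·n from Δp, plus 3·(-1) + 2·(1) + 3·(0) − 3·(0) = -1 from the rest, must sum to zero.
n − 1 = 0, so n = 1.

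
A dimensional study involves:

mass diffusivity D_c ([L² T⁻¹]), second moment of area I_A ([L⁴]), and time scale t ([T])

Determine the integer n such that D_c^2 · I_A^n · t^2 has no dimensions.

Balance the L exponent: (4)·n from I_A, plus 2·(2) + 2·(0) = 4 from the rest, must sum to zero.
4n + 4 = 0, so n = -1.

-1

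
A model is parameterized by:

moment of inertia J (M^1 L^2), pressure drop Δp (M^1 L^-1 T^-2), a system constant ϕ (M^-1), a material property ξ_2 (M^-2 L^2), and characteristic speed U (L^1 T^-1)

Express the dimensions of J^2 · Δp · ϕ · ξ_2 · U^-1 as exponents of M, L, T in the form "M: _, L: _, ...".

Collect each base-dimension exponent across the product:
  M: 2·(1) + (1) + (-1) + (-2) − (0) = 0
  L: 2·(2) + (-1) + (0) + (2) − (1) = 4
  T: 2·(0) + (-2) + (0) + (0) − (-1) = -1
So the dimensions are [L⁴ T⁻¹].

M: 0, L: 4, T: -1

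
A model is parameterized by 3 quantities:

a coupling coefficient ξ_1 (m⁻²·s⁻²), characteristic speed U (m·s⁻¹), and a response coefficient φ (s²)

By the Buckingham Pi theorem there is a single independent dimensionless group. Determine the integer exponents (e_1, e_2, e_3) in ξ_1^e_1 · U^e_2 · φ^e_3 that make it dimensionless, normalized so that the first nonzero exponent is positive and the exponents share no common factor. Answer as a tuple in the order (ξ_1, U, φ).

(1, 2, 2)

L: e_1·(-2) + e_2·(1) + e_3·(0) = 0
T: e_1·(-2) + e_2·(-1) + e_3·(2) = 0
Solving this homogeneous linear system for the smallest-integer solution (first nonzero entry positive) gives (1, 2, 2).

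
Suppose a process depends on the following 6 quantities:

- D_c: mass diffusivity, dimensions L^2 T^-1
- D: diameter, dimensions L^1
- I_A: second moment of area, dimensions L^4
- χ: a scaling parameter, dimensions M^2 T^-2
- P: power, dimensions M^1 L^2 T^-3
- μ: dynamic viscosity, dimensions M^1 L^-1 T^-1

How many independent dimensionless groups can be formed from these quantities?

There are 6 variables and 3 base dimensions (M, L, T).
The dimension matrix has rank 3.
Independent dimensionless groups: 6 − 3 = 3.

3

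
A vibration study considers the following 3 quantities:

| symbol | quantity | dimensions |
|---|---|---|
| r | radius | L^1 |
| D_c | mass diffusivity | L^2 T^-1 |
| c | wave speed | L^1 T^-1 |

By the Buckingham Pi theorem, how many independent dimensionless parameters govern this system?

There are 3 variables and 2 base dimensions (L, T).
The dimension matrix has rank 2.
Independent dimensionless groups: 3 − 2 = 1.

1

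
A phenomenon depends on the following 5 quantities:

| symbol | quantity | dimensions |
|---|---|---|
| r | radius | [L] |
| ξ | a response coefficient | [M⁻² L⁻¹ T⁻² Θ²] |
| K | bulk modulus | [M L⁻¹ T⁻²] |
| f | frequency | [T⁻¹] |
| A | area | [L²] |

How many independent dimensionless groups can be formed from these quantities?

1

There are 5 variables and 4 base dimensions (M, L, T, Θ).
The dimension matrix has rank 4.
Independent dimensionless groups: 5 − 4 = 1.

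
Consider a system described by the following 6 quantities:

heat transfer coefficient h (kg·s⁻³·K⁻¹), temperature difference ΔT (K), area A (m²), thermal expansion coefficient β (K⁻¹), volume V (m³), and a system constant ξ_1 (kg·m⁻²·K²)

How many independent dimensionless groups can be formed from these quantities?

There are 6 variables and 4 base dimensions (M, L, T, Θ).
The dimension matrix has rank 4.
Independent dimensionless groups: 6 − 4 = 2.

2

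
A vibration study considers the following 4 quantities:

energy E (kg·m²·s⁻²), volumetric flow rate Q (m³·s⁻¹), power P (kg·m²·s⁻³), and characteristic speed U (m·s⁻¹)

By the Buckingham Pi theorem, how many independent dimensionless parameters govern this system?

1

There are 4 variables and 3 base dimensions (M, L, T).
The dimension matrix has rank 3.
Independent dimensionless groups: 4 − 3 = 1.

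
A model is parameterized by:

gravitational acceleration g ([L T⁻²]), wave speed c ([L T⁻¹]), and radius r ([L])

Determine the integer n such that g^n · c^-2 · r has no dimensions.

1

Balance the L exponent: (1)·n from g, plus −2·(1) + (1) = -1 from the rest, must sum to zero.
n − 1 = 0, so n = 1.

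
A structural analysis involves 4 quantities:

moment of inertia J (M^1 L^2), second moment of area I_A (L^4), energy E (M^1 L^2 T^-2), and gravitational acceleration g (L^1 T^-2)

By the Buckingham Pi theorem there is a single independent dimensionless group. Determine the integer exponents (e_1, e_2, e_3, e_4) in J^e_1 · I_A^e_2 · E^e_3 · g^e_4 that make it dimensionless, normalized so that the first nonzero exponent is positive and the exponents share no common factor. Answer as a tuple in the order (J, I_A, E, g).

M: e_1·(1) + e_2·(0) + e_3·(1) + e_4·(0) = 0
L: e_1·(2) + e_2·(4) + e_3·(2) + e_4·(1) = 0
T: e_1·(0) + e_2·(0) + e_3·(-2) + e_4·(-2) = 0
Solving this homogeneous linear system for the smallest-integer solution (first nonzero entry positive) gives (4, -1, -4, 4).

(4, -1, -4, 4)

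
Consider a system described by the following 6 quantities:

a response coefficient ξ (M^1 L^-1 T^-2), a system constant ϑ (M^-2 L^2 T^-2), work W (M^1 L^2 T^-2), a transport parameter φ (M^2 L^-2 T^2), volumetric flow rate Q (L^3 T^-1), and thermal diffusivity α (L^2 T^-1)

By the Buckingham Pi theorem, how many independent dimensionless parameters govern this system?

3

There are 6 variables and 3 base dimensions (M, L, T).
The dimension matrix has rank 3.
Independent dimensionless groups: 6 − 3 = 3.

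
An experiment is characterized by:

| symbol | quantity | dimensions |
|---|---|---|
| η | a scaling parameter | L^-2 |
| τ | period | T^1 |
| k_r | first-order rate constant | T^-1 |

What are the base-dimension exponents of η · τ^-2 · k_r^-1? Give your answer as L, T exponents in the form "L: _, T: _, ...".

Collect each base-dimension exponent across the product:
  L: (-2) − 2·(0) − (0) = -2
  T: (0) − 2·(1) − (-1) = -1
So the dimensions are [L⁻² T⁻¹].

L: -2, T: -1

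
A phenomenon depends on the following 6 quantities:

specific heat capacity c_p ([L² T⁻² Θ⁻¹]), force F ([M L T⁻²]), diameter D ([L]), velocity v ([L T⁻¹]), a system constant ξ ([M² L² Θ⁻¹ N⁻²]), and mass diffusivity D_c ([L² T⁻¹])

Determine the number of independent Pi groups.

1

There are 6 variables and 5 base dimensions (M, L, T, Θ, N).
The dimension matrix has rank 5.
Independent dimensionless groups: 6 − 5 = 1.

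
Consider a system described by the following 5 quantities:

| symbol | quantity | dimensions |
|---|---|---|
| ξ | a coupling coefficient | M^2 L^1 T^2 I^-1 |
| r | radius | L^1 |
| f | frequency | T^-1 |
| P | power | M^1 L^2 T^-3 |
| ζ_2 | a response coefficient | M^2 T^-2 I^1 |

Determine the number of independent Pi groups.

There are 5 variables and 4 base dimensions (M, L, T, I).
The dimension matrix has rank 4.
Independent dimensionless groups: 5 − 4 = 1.

1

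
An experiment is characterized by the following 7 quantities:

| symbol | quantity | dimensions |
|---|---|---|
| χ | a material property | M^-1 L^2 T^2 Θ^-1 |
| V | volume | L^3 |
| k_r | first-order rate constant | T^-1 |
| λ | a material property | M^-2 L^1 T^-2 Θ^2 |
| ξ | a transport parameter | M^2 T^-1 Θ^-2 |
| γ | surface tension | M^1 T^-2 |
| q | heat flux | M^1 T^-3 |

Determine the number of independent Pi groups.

There are 7 variables and 4 base dimensions (M, L, T, Θ).
The dimension matrix has rank 4.
Independent dimensionless groups: 7 − 4 = 3.

3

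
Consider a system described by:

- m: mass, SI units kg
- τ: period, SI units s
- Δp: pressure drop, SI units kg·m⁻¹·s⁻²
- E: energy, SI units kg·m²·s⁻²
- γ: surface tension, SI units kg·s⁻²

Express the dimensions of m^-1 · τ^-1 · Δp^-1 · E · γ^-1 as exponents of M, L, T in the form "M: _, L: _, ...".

M: -2, L: 3, T: 1

Collect each base-dimension exponent across the product:
  M: −(1) − (0) − (1) + (1) − (1) = -2
  L: −(0) − (0) − (-1) + (2) − (0) = 3
  T: −(0) − (1) − (-2) + (-2) − (-2) = 1
So the dimensions are [M⁻² L³ T].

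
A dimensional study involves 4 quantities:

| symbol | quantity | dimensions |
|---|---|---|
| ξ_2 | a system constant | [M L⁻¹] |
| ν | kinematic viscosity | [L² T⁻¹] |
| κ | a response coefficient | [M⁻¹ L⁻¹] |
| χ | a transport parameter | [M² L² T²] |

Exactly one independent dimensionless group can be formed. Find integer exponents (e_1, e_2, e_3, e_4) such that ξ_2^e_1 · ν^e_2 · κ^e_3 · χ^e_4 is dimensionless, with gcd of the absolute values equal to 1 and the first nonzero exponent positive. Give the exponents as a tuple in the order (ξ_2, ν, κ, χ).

M: e_1·(1) + e_2·(0) + e_3·(-1) + e_4·(2) = 0
L: e_1·(-1) + e_2·(2) + e_3·(-1) + e_4·(2) = 0
T: e_1·(0) + e_2·(-1) + e_3·(0) + e_4·(2) = 0
Solving this homogeneous linear system for the smallest-integer solution (first nonzero entry positive) gives (2, 2, 4, 1).

(2, 2, 4, 1)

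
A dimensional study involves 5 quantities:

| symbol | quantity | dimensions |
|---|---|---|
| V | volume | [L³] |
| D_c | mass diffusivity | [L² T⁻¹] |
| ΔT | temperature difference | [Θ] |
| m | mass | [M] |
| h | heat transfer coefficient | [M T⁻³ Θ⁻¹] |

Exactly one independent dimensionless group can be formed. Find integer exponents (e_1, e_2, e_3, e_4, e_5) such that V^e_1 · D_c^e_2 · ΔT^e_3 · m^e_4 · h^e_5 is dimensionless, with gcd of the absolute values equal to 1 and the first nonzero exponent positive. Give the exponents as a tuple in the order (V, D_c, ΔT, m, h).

M: e_1·(0) + e_2·(0) + e_3·(0) + e_4·(1) + e_5·(1) = 0
L: e_1·(3) + e_2·(2) + e_3·(0) + e_4·(0) + e_5·(0) = 0
T: e_1·(0) + e_2·(-1) + e_3·(0) + e_4·(0) + e_5·(-3) = 0
Θ: e_1·(0) + e_2·(0) + e_3·(1) + e_4·(0) + e_5·(-1) = 0
Solving this homogeneous linear system for the smallest-integer solution (first nonzero entry positive) gives (2, -3, 1, -1, 1).

(2, -3, 1, -1, 1)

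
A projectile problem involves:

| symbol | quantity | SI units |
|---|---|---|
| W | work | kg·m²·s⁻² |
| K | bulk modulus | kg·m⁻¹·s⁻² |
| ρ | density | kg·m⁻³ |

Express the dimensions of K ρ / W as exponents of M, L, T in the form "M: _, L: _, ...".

M: 1, L: -6, T: 0

Collect each base-dimension exponent across the product:
  M: −(1) + (1) + (1) = 1
  L: −(2) + (-1) + (-3) = -6
  T: −(-2) + (-2) + (0) = 0
So the dimensions are [M L⁻⁶].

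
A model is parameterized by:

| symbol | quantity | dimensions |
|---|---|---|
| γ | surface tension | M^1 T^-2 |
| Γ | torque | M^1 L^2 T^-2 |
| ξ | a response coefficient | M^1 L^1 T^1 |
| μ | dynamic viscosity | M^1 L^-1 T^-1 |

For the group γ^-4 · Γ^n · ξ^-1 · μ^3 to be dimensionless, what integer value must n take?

2

Balance the M exponent: (1)·n from Γ, plus −4·(1) − (1) + 3·(1) = -2 from the rest, must sum to zero.
n − 2 = 0, so n = 2.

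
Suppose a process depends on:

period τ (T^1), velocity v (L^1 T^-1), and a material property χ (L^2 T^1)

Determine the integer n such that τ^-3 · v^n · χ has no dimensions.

Balance the L exponent: (1)·n from v, plus −3·(0) + (2) = 2 from the rest, must sum to zero.
n + 2 = 0, so n = -2.

-2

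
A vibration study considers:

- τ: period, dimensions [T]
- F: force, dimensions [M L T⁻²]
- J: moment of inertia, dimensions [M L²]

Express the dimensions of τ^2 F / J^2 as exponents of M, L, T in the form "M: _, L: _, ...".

Collect each base-dimension exponent across the product:
  M: 2·(0) + (1) − 2·(1) = -1
  L: 2·(0) + (1) − 2·(2) = -3
  T: 2·(1) + (-2) − 2·(0) = 0
So the dimensions are [M⁻¹ L⁻³].

M: -1, L: -3, T: 0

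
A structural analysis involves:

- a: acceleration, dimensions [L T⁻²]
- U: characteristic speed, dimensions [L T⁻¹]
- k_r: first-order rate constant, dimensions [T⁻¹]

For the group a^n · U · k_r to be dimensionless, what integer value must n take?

Balance the L exponent: (1)·n from a, plus (1) + (0) = 1 from the rest, must sum to zero.
n + 1 = 0, so n = -1.

-1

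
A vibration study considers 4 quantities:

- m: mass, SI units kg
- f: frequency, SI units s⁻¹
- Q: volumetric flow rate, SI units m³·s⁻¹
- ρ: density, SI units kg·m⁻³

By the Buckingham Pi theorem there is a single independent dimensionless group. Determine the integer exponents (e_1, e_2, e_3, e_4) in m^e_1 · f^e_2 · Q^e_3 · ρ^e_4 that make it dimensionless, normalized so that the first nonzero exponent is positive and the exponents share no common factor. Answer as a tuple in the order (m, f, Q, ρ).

(1, 1, -1, -1)

M: e_1·(1) + e_2·(0) + e_3·(0) + e_4·(1) = 0
L: e_1·(0) + e_2·(0) + e_3·(3) + e_4·(-3) = 0
T: e_1·(0) + e_2·(-1) + e_3·(-1) + e_4·(0) = 0
Solving this homogeneous linear system for the smallest-integer solution (first nonzero entry positive) gives (1, 1, -1, -1).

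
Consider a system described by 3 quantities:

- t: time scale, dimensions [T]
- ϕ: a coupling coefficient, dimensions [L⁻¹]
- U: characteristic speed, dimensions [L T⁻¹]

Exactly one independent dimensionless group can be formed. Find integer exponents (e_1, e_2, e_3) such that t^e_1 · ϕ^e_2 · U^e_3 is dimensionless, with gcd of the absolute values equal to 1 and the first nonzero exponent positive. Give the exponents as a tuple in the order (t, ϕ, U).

(1, 1, 1)

L: e_1·(0) + e_2·(-1) + e_3·(1) = 0
T: e_1·(1) + e_2·(0) + e_3·(-1) = 0
Solving this homogeneous linear system for the smallest-integer solution (first nonzero entry positive) gives (1, 1, 1).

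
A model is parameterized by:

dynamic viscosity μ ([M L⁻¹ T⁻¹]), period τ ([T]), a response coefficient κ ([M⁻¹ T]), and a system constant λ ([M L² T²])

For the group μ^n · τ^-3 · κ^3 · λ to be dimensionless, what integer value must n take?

Balance the M exponent: (1)·n from μ, plus −3·(0) + 3·(-1) + (1) = -2 from the rest, must sum to zero.
n − 2 = 0, so n = 2.

2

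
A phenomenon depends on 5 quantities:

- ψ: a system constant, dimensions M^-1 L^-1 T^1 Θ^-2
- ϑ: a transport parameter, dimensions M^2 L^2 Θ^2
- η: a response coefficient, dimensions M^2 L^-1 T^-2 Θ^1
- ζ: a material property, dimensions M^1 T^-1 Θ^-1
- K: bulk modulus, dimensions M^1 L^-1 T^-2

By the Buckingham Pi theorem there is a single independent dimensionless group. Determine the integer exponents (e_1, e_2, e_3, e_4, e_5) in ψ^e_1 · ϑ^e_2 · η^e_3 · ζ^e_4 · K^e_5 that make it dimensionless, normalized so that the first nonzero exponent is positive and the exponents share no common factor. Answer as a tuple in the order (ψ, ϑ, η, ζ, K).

M: e_1·(-1) + e_2·(2) + e_3·(2) + e_4·(1) + e_5·(1) = 0
L: e_1·(-1) + e_2·(2) + e_3·(-1) + e_4·(0) + e_5·(-1) = 0
T: e_1·(1) + e_2·(0) + e_3·(-2) + e_4·(-1) + e_5·(-2) = 0
Θ: e_1·(-2) + e_2·(2) + e_3·(1) + e_4·(-1) + e_5·(0) = 0
Solving this homogeneous linear system for the smallest-integer solution (first nonzero entry positive) gives (1, 1, -1, -1, 2).

(1, 1, -1, -1, 2)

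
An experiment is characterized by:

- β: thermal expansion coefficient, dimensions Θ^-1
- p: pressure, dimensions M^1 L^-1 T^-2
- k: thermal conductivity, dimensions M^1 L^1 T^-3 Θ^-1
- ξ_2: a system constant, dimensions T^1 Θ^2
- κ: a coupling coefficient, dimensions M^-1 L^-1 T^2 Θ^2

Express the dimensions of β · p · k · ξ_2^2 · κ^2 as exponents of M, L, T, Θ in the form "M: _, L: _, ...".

Collect each base-dimension exponent across the product:
  M: (0) + (1) + (1) + 2·(0) + 2·(-1) = 0
  L: (0) + (-1) + (1) + 2·(0) + 2·(-1) = -2
  T: (0) + (-2) + (-3) + 2·(1) + 2·(2) = 1
  Θ: (-1) + (0) + (-1) + 2·(2) + 2·(2) = 6
So the dimensions are [L⁻² T Θ⁶].

M: 0, L: -2, T: 1, Θ: 6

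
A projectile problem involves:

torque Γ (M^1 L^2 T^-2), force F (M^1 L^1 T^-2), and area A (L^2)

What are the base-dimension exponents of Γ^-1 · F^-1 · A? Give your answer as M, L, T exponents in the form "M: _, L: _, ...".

Collect each base-dimension exponent across the product:
  M: −(1) − (1) + (0) = -2
  L: −(2) − (1) + (2) = -1
  T: −(-2) − (-2) + (0) = 4
So the dimensions are [M⁻² L⁻¹ T⁴].

M: -2, L: -1, T: 4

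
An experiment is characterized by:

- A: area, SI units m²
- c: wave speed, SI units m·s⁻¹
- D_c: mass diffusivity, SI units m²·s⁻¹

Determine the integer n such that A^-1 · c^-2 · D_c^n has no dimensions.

2

Balance the L exponent: (2)·n from D_c, plus −(2) − 2·(1) = -4 from the rest, must sum to zero.
2n − 4 = 0, so n = 2.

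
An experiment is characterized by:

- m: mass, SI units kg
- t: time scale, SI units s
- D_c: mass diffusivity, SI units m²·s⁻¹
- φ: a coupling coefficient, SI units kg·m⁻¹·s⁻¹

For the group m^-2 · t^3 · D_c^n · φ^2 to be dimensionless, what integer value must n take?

1

Balance the L exponent: (2)·n from D_c, plus −2·(0) + 3·(0) + 2·(-1) = -2 from the rest, must sum to zero.
2n − 2 = 0, so n = 1.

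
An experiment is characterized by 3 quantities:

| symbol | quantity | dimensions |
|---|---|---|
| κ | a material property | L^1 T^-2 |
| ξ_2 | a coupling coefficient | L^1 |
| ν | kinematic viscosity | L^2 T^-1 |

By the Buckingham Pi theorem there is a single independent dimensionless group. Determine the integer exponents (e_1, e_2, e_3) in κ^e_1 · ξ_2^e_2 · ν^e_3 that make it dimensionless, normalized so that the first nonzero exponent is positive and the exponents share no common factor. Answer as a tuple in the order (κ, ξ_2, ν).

L: e_1·(1) + e_2·(1) + e_3·(2) = 0
T: e_1·(-2) + e_2·(0) + e_3·(-1) = 0
Solving this homogeneous linear system for the smallest-integer solution (first nonzero entry positive) gives (1, 3, -2).

(1, 3, -2)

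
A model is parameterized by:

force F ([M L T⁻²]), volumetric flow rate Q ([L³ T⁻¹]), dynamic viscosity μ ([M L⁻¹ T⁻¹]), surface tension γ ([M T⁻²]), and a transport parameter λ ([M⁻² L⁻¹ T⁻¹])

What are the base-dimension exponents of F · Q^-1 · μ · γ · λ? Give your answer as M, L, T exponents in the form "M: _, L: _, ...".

M: 1, L: -4, T: -5

Collect each base-dimension exponent across the product:
  M: (1) − (0) + (1) + (1) + (-2) = 1
  L: (1) − (3) + (-1) + (0) + (-1) = -4
  T: (-2) − (-1) + (-1) + (-2) + (-1) = -5
So the dimensions are [M L⁻⁴ T⁻⁵].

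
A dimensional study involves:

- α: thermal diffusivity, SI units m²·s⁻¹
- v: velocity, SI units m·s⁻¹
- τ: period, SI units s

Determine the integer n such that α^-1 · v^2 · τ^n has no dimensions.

1

Balance the T exponent: (1)·n from τ, plus −(-1) + 2·(-1) = -1 from the rest, must sum to zero.
n − 1 = 0, so n = 1.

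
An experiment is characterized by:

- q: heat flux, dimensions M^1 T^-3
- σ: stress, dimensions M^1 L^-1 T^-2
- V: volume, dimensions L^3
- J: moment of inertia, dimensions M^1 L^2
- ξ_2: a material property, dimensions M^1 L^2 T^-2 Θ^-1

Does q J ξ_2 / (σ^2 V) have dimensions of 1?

Sum the exponent of each base dimension across the product:
  M: [q]_M − 2·[σ]_M − [V]_M + [J]_M + [ξ_2]_M = (1) − 2·(1) − (0) + (1) + (1) = 1
  L: [q]_L − 2·[σ]_L − [V]_L + [J]_L + [ξ_2]_L = (0) − 2·(-1) − (3) + (2) + (2) = 3
  T: [q]_T − 2·[σ]_T − [V]_T + [J]_T + [ξ_2]_T = (-3) − 2·(-2) − (0) + (0) + (-2) = -1
  Θ: [q]_Θ − 2·[σ]_Θ − [V]_Θ + [J]_Θ + [ξ_2]_Θ = (0) − 2·(0) − (0) + (0) + (-1) = -1
Net dimensions [M L³ T⁻¹ Θ⁻¹] ≠ [1] — not dimensionless.

no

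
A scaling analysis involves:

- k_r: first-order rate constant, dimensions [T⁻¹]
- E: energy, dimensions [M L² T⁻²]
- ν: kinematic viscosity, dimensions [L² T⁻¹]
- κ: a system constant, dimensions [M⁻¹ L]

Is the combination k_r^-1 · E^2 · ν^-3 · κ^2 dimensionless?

yes

Sum the exponent of each base dimension across the product:
  M: −[k_r]_M + 2·[E]_M − 3·[ν]_M + 2·[κ]_M = −(0) + 2·(1) − 3·(0) + 2·(-1) = 0
  L: −[k_r]_L + 2·[E]_L − 3·[ν]_L + 2·[κ]_L = −(0) + 2·(2) − 3·(2) + 2·(1) = 0
  T: −[k_r]_T + 2·[E]_T − 3·[ν]_T + 2·[κ]_T = −(-1) + 2·(-2) − 3·(-1) + 2·(0) = 0
All base exponents vanish — dimensionless.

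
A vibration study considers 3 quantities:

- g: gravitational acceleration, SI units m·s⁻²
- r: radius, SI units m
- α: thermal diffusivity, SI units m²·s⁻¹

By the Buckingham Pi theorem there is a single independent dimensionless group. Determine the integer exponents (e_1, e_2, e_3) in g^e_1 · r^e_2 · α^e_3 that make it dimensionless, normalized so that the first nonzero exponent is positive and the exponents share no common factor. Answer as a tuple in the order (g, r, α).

L: e_1·(1) + e_2·(1) + e_3·(2) = 0
T: e_1·(-2) + e_2·(0) + e_3·(-1) = 0
Solving this homogeneous linear system for the smallest-integer solution (first nonzero entry positive) gives (1, 3, -2).

(1, 3, -2)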